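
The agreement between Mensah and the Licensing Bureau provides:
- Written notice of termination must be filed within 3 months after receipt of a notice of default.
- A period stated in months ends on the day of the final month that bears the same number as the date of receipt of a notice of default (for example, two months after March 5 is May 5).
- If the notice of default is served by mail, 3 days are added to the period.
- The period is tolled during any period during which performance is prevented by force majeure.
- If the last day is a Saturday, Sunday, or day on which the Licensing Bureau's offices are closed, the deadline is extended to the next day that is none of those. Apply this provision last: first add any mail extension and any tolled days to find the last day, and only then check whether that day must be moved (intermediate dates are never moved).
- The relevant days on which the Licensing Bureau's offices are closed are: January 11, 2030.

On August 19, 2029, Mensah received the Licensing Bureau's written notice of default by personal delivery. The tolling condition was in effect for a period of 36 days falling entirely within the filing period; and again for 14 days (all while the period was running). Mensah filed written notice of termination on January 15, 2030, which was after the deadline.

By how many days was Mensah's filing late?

7 days

3 months after August 19, 2029 is November 19, 2029.
Service was not by mail, so no mail extension applies.
Tolling adds 36 days: November 19, 2029 + 36 days = December 25, 2029.
Tolling adds 14 days: December 25, 2029 + 14 days = January 8, 2030.
January 8, 2030 is a Tuesday and not a day on which the Licensing Bureau's offices are closed, so no extension applies.
The deadline is January 8, 2030; from January 8, 2030 to January 15, 2030 is 7 days.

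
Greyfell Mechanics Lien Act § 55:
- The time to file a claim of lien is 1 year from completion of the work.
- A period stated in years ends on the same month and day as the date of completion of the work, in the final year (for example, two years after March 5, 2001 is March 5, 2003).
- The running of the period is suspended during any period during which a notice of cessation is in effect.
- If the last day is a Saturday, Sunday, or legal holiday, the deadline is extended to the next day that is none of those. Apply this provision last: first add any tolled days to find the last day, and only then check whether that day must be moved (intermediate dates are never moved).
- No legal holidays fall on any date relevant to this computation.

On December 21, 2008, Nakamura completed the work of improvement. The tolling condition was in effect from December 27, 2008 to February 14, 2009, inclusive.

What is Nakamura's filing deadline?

1 year after December 21, 2008 is December 21, 2009.
From December 27, 2008 through February 14, 2009 inclusive is 50 days; tolling adds 50 days: December 21, 2009 + 50 days = February 9, 2010.
February 9, 2010 is a Tuesday and not a legal holiday, so no extension applies.

February 9, 2010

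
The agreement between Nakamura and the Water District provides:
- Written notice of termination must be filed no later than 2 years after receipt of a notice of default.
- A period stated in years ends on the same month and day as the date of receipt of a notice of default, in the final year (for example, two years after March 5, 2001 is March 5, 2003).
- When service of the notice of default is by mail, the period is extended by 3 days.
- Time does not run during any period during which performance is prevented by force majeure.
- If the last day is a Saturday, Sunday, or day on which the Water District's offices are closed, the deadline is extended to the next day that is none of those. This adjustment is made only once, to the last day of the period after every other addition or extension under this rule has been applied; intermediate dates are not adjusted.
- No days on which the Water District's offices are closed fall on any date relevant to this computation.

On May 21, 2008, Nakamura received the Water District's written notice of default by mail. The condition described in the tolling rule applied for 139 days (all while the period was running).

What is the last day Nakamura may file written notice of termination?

2 years after May 21, 2008 is May 21, 2010.
Service was by mail, adding 3 days: May 21, 2010 + 3 days = May 24, 2010.
Tolling adds 139 days: May 24, 2010 + 139 days = October 10, 2010.
October 10, 2010 is Sunday. The next qualifying day is October 11, 2010.

October 11, 2010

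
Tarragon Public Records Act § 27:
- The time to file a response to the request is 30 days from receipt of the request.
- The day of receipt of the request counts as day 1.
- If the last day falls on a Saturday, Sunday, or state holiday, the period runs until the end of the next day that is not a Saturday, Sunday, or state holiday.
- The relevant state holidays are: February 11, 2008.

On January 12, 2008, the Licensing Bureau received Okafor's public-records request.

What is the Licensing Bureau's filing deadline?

Counting January 12, 2008 as day 1, day 30 is February 10, 2008.
February 10, 2008 is Sunday; February 11, 2008 is a listed holiday. The next qualifying day is February 12, 2008.

February 12, 2008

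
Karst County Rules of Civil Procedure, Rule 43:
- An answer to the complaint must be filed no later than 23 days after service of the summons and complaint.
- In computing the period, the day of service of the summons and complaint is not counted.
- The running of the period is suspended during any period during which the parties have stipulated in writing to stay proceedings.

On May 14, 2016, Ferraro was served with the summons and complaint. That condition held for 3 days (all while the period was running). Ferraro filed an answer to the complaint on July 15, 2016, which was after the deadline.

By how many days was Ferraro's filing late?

23 days after May 14, 2016 is June 6, 2016.
Tolling adds 3 days: June 6, 2016 + 3 days = June 9, 2016.
The deadline is June 9, 2016; from June 9, 2016 to July 15, 2016 is 36 days.

36 days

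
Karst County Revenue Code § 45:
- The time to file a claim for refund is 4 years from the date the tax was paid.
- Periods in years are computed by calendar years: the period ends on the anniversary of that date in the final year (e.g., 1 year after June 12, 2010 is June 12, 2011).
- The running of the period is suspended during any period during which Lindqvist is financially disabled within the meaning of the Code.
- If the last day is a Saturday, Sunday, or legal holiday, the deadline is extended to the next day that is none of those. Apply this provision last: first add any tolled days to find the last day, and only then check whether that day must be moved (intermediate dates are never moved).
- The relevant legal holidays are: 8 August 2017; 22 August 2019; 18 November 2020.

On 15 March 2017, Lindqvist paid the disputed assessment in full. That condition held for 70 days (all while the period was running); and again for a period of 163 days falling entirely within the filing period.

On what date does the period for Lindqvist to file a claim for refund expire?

November 3, 2021

4 years after 15 March 2017 is March 15, 2021.
Tolling adds 70 days: March 15, 2021 + 70 days = May 24, 2021.
Tolling adds 163 days: May 24, 2021 + 163 days = November 3, 2021.
November 3, 2021 is a Wednesday and not a legal holiday, so no extension applies.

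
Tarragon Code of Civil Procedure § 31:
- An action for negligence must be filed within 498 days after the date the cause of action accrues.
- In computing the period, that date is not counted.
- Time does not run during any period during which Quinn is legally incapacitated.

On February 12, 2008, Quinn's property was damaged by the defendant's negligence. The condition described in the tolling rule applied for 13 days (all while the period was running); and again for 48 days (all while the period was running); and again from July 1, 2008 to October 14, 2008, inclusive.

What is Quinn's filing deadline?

December 8, 2009

498 days after February 12, 2008 is June 24, 2009.
Tolling adds 13 days: June 24, 2009 + 13 days = July 7, 2009.
Tolling adds 48 days: July 7, 2009 + 48 days = August 24, 2009.
From July 1, 2008 through October 14, 2008 inclusive is 106 days; tolling adds 106 days: August 24, 2009 + 106 days = December 8, 2009.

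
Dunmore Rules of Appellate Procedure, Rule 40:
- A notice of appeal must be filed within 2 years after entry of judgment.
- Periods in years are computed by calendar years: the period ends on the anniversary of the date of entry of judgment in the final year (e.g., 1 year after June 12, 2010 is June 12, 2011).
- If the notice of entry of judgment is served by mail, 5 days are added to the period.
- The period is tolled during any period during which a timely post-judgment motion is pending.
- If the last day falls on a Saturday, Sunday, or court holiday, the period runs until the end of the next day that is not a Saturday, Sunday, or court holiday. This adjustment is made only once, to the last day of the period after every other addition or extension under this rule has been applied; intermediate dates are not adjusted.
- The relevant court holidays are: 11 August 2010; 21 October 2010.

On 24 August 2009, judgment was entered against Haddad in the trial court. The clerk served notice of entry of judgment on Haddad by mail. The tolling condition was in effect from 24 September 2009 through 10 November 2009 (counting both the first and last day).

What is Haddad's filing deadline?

October 17, 2011

2 years after 24 August 2009 is August 24, 2011.
Service was by mail, adding 5 days: August 24, 2011 + 5 days = August 29, 2011.
From September 24, 2009 through November 10, 2009 inclusive is 48 days; tolling adds 48 days: August 29, 2011 + 48 days = October 16, 2011.
October 16, 2011 is Sunday. The next qualifying day is October 17, 2011.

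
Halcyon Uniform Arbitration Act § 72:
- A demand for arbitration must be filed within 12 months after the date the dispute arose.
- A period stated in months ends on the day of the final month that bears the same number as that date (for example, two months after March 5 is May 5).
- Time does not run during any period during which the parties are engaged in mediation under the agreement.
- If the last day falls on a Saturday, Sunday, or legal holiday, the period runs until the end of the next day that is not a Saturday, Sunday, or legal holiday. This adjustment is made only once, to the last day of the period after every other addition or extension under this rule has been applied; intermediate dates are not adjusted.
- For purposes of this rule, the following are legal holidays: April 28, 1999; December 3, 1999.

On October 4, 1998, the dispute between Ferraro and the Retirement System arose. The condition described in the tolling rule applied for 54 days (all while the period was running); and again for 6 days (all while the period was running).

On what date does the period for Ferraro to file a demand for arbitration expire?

December 6, 1999

12 months after October 4, 1998 is October 4, 1999.
Tolling adds 54 days: October 4, 1999 + 54 days = November 27, 1999.
Tolling adds 6 days: November 27, 1999 + 6 days = December 3, 1999.
December 3, 1999 is a listed holiday; December 4, 1999 is Saturday; December 5, 1999 is Sunday. The next qualifying day is December 6, 1999.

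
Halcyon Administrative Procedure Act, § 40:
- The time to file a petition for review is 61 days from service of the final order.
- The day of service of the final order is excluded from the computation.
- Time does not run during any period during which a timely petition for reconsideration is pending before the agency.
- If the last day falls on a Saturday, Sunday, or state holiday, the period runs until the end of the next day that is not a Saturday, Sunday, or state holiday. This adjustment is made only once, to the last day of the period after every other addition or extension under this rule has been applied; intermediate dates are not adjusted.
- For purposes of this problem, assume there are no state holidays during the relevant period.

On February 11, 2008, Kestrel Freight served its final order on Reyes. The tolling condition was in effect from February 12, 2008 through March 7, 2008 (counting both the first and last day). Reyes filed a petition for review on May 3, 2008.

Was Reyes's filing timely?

Yes

61 days after February 11, 2008 is April 12, 2008.
From February 12, 2008 through March 7, 2008 inclusive is 25 days; tolling adds 25 days: April 12, 2008 + 25 days = May 7, 2008.
May 7, 2008 is a Wednesday and not a state holiday, so no extension applies.
The deadline is May 7, 2008; the filing on May 3, 2008 is on or before that date.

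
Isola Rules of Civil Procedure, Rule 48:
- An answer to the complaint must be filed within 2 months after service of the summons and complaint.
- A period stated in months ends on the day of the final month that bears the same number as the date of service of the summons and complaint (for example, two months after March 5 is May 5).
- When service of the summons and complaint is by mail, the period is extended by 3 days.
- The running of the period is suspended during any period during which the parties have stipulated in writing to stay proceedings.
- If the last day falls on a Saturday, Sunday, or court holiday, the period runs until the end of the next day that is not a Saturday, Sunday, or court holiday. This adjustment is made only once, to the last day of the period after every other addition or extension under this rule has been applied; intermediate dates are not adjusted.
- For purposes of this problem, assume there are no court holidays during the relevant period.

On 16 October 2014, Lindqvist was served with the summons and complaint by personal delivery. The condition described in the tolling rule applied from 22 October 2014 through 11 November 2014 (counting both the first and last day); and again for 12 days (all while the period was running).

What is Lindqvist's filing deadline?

2 months after 16 October 2014 is December 16, 2014.
Service was not by mail, so no mail extension applies.
From October 22, 2014 through November 11, 2014 inclusive is 21 days; tolling adds 21 days: December 16, 2014 + 21 days = January 6, 2015.
Tolling adds 12 days: January 6, 2015 + 12 days = January 18, 2015.
January 18, 2015 is Sunday. The next qualifying day is January 19, 2015.

January 19, 2015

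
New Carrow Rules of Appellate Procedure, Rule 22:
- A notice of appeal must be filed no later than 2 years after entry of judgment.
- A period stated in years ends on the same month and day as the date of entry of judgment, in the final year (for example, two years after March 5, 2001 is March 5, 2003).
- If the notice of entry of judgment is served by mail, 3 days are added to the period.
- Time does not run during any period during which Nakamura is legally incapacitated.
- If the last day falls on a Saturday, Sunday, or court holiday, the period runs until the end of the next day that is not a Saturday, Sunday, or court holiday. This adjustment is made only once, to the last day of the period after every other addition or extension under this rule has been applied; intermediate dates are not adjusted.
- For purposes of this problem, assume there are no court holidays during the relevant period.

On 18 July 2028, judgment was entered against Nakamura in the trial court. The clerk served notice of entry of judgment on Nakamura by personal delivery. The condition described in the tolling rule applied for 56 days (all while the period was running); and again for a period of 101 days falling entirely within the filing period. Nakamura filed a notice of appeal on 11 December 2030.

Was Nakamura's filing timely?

Yes

2 years after 18 July 2028 is July 18, 2030.
Service was not by mail, so no mail extension applies.
Tolling adds 56 days: July 18, 2030 + 56 days = September 12, 2030.
Tolling adds 101 days: September 12, 2030 + 101 days = December 22, 2030.
December 22, 2030 is Sunday. The next qualifying day is December 23, 2030.
The deadline is December 23, 2030; the filing on December 11, 2030 is on or before that date.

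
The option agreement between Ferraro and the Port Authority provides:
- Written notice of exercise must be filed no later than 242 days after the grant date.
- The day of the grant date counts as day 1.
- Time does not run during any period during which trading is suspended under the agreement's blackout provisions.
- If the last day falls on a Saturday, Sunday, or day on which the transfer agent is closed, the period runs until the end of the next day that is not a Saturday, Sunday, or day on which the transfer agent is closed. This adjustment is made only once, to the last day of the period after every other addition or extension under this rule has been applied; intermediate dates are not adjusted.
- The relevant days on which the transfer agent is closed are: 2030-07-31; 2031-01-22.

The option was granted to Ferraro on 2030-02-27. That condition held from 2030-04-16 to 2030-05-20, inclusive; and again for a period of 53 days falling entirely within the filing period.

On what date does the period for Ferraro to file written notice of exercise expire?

Counting 2030-02-27 as day 1, day 242 is October 26, 2030.
From April 16, 2030 through May 20, 2030 inclusive is 35 days; tolling adds 35 days: October 26, 2030 + 35 days = November 30, 2030.
Tolling adds 53 days: November 30, 2030 + 53 days = January 22, 2031.
January 22, 2031 is a listed holiday. The next qualifying day is January 23, 2031.

January 23, 2031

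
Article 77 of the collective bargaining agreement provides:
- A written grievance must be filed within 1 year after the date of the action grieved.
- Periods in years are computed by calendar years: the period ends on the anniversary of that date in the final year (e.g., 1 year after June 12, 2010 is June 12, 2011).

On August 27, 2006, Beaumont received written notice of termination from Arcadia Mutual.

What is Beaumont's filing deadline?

1 year after August 27, 2006 is August 27, 2007.

August 27, 2007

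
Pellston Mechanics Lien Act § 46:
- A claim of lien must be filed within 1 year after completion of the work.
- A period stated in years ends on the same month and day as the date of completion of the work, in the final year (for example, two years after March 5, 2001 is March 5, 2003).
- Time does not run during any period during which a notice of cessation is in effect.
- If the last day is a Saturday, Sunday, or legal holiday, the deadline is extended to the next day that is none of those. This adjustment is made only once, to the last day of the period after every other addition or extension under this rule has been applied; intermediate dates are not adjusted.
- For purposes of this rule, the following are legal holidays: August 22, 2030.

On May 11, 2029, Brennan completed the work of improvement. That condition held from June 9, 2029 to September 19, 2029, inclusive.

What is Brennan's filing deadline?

August 23, 2030

1 year after May 11, 2029 is May 11, 2030.
From June 9, 2029 through September 19, 2029 inclusive is 103 days; tolling adds 103 days: May 11, 2030 + 103 days = August 22, 2030.
August 22, 2030 is a listed holiday. The next qualifying day is August 23, 2030.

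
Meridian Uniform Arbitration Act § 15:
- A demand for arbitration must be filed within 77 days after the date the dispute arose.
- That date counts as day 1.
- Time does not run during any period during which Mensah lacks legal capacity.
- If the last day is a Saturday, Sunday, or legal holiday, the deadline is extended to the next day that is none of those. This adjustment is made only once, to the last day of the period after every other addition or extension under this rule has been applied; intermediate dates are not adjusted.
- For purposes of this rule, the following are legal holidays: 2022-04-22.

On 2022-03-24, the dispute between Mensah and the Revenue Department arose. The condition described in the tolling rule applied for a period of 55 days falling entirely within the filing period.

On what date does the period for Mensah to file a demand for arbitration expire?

Counting 2022-03-24 as day 1, day 77 is June 8, 2022.
Tolling adds 55 days: June 8, 2022 + 55 days = August 2, 2022.
August 2, 2022 is a Tuesday and not a legal holiday, so no extension applies.

August 2, 2022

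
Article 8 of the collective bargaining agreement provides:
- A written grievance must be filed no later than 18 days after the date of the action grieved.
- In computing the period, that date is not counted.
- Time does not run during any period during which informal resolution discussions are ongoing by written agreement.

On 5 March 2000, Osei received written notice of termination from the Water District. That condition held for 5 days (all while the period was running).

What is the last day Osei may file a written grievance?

18 days after 5 March 2000 is March 23, 2000.
Tolling adds 5 days: March 23, 2000 + 5 days = March 28, 2000.

March 28, 2000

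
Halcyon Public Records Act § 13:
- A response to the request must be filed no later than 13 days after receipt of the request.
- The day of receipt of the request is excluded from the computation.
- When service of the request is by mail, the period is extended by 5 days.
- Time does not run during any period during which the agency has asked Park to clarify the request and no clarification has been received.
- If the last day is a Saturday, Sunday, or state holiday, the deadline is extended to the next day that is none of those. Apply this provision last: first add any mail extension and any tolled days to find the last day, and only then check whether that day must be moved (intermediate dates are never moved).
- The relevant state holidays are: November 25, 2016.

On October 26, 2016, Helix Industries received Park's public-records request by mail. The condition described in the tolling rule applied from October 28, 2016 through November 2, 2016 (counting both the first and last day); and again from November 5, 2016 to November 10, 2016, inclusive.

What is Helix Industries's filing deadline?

13 days after October 26, 2016 is November 8, 2016.
Service was by mail, adding 5 days: November 8, 2016 + 5 days = November 13, 2016.
From October 28, 2016 through November 2, 2016 inclusive is 6 days; tolling adds 6 days: November 13, 2016 + 6 days = November 19, 2016.
From November 5, 2016 through November 10, 2016 inclusive is 6 days; tolling adds 6 days: November 19, 2016 + 6 days = November 25, 2016.
November 25, 2016 is a listed holiday; November 26, 2016 is Saturday; November 27, 2016 is Sunday. The next qualifying day is November 28, 2016.

November 28, 2016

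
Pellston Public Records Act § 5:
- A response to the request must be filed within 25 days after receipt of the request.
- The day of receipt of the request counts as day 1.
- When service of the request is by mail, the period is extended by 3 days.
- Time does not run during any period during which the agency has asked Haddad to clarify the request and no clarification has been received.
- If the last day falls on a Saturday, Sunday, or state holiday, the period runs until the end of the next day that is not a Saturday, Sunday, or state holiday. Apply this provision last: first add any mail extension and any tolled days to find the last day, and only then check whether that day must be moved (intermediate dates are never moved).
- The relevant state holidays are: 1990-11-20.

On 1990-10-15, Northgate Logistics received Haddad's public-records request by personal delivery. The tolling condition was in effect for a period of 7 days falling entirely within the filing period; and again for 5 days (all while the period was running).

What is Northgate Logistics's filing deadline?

November 21, 1990

Counting 1990-10-15 as day 1, day 25 is November 8, 1990.
Service was not by mail, so no mail extension applies.
Tolling adds 7 days: November 8, 1990 + 7 days = November 15, 1990.
Tolling adds 5 days: November 15, 1990 + 5 days = November 20, 1990.
November 20, 1990 is a listed holiday. The next qualifying day is November 21, 1990.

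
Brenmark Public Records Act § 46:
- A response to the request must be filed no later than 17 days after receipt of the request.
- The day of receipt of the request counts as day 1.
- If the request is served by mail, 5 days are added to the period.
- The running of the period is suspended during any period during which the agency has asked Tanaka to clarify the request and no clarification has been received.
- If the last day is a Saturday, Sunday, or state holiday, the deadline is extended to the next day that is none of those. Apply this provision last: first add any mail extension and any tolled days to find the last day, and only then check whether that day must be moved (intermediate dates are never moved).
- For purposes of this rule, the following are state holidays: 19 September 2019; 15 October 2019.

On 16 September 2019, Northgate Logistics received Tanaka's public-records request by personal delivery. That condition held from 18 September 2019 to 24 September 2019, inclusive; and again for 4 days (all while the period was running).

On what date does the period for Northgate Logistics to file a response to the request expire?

October 14, 2019

Counting 16 September 2019 as day 1, day 17 is October 2, 2019.
Service was not by mail, so no mail extension applies.
From September 18, 2019 through September 24, 2019 inclusive is 7 days; tolling adds 7 days: October 2, 2019 + 7 days = October 9, 2019.
Tolling adds 4 days: October 9, 2019 + 4 days = October 13, 2019.
October 13, 2019 is Sunday. The next qualifying day is October 14, 2019.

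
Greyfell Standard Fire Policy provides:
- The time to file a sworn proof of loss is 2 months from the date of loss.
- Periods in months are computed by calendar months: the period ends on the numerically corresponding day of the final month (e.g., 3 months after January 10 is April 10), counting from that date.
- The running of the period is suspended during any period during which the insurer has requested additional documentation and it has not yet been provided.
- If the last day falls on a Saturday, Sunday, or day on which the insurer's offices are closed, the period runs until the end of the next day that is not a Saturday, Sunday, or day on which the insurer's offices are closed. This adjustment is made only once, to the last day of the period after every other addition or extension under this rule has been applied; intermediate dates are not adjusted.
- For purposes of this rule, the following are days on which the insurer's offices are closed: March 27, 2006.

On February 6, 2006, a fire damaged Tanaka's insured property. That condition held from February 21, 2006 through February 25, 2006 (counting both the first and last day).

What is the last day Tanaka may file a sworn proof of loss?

2 months after February 6, 2006 is April 6, 2006.
From February 21, 2006 through February 25, 2006 inclusive is 5 days; tolling adds 5 days: April 6, 2006 + 5 days = April 11, 2006.
April 11, 2006 is a Tuesday and not a day on which the insurer's offices are closed, so no extension applies.

April 11, 2006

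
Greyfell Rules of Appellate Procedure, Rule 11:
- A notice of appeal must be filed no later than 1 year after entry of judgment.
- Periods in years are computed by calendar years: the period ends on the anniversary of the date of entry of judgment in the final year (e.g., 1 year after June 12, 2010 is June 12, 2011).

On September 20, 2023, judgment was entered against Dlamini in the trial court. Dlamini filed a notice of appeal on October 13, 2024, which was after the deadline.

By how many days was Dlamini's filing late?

23 days

1 year after September 20, 2023 is September 20, 2024.
The deadline is September 20, 2024; from September 20, 2024 to October 13, 2024 is 23 days.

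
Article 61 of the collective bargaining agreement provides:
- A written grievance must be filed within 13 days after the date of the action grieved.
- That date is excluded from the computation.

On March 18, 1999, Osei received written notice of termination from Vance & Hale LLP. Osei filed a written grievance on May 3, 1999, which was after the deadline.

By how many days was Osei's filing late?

13 days after March 18, 1999 is March 31, 1999.
The deadline is March 31, 1999; from March 31, 1999 to May 3, 1999 is 33 days.

33 days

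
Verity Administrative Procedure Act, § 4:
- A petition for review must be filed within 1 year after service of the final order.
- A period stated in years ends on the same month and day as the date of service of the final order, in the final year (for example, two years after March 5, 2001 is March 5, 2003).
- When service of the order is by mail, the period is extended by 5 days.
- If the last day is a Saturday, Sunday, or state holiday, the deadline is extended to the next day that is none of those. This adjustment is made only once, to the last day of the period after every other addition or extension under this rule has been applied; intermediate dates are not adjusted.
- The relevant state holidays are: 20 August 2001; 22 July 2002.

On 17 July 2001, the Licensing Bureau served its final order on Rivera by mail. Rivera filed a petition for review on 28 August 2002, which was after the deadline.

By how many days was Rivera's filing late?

36 days

1 year after 17 July 2001 is July 17, 2002.
Service was by mail, adding 5 days: July 17, 2002 + 5 days = July 22, 2002.
July 22, 2002 is a listed holiday. The next qualifying day is July 23, 2002.
The deadline is July 23, 2002; from July 23, 2002 to August 28, 2002 is 36 days.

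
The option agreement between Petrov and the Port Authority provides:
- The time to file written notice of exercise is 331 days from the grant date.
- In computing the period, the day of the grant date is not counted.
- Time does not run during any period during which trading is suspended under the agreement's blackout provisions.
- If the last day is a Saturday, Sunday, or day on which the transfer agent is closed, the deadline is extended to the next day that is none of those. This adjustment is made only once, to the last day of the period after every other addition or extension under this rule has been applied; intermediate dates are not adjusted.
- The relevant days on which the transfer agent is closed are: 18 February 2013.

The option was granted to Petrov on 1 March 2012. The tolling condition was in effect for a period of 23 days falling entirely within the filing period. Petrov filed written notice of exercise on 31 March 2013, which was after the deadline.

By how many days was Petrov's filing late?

331 days after 1 March 2012 is January 26, 2013.
Tolling adds 23 days: January 26, 2013 + 23 days = February 18, 2013.
February 18, 2013 is a listed holiday. The next qualifying day is February 19, 2013.
The deadline is February 19, 2013; from February 19, 2013 to March 31, 2013 is 40 days.

40 days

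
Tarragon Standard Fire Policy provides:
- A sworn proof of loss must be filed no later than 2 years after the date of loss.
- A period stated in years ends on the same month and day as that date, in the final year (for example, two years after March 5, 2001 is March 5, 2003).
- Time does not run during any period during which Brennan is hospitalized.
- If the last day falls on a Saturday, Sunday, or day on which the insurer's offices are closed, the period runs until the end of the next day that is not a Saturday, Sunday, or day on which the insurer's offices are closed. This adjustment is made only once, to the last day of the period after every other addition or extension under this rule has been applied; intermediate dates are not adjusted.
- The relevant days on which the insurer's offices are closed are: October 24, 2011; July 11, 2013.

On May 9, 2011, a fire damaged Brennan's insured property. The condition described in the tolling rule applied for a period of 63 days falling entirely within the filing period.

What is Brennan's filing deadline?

2 years after May 9, 2011 is May 9, 2013.
Tolling adds 63 days: May 9, 2013 + 63 days = July 11, 2013.
July 11, 2013 is a listed holiday. The next qualifying day is July 12, 2013.

July 12, 2013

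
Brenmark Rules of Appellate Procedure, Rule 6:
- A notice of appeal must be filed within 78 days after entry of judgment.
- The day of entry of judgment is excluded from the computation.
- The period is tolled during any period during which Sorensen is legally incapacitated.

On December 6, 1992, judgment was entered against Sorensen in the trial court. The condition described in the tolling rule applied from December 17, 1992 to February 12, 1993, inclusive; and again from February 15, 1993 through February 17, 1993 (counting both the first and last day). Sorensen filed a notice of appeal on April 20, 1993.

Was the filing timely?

78 days after December 6, 1992 is February 22, 1993.
From December 17, 1992 through February 12, 1993 inclusive is 58 days; tolling adds 58 days: February 22, 1993 + 58 days = April 21, 1993.
From February 15, 1993 through February 17, 1993 inclusive is 3 days; tolling adds 3 days: April 21, 1993 + 3 days = April 24, 1993.
The deadline is April 24, 1993; the filing on April 20, 1993 is on or before that date.

Yes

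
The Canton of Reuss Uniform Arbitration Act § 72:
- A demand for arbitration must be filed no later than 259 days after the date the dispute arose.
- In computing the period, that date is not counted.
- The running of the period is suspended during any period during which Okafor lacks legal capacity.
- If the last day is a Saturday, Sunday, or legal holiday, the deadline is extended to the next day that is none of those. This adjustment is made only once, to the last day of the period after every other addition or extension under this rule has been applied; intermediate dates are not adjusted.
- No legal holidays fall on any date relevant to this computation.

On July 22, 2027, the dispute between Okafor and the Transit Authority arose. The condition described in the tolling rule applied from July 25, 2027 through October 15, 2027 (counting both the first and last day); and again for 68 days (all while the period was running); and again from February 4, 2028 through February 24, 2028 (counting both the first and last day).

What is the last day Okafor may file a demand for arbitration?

September 25, 2028

259 days after July 22, 2027 is April 6, 2028.
From July 25, 2027 through October 15, 2027 inclusive is 83 days; tolling adds 83 days: April 6, 2028 + 83 days = June 28, 2028.
Tolling adds 68 days: June 28, 2028 + 68 days = September 4, 2028.
From February 4, 2028 through February 24, 2028 inclusive is 21 days; tolling adds 21 days: September 4, 2028 + 21 days = September 25, 2028.
September 25, 2028 is a Monday and not a legal holiday, so no extension applies.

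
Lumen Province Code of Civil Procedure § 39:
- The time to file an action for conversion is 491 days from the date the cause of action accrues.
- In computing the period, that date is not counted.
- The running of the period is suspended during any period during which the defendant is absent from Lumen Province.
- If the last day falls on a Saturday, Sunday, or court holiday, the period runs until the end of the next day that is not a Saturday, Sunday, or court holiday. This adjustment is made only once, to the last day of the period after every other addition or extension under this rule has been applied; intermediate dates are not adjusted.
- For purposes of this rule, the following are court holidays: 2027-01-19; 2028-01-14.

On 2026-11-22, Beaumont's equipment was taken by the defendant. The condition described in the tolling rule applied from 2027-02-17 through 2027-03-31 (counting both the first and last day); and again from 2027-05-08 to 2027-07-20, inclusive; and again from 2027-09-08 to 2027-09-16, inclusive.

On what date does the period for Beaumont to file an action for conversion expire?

491 days after 2026-11-22 is March 27, 2028.
From February 17, 2027 through March 31, 2027 inclusive is 43 days; tolling adds 43 days: March 27, 2028 + 43 days = May 9, 2028.
From May 8, 2027 through July 20, 2027 inclusive is 74 days; tolling adds 74 days: May 9, 2028 + 74 days = July 22, 2028.
From September 8, 2027 through September 16, 2027 inclusive is 9 days; tolling adds 9 days: July 22, 2028 + 9 days = July 31, 2028.
July 31, 2028 is a Monday and not a court holiday, so no extension applies.

July 31, 2028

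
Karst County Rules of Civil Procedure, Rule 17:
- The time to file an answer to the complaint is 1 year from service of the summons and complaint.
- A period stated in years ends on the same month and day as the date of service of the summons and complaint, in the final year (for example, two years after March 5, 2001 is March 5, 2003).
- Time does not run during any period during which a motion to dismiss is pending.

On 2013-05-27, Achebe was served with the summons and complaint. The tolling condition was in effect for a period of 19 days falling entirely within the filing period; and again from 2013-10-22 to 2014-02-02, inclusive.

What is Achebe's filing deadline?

1 year after 2013-05-27 is May 27, 2014.
Tolling adds 19 days: May 27, 2014 + 19 days = June 15, 2014.
From October 22, 2013 through February 2, 2014 inclusive is 104 days; tolling adds 104 days: June 15, 2014 + 104 days = September 27, 2014.

September 27, 2014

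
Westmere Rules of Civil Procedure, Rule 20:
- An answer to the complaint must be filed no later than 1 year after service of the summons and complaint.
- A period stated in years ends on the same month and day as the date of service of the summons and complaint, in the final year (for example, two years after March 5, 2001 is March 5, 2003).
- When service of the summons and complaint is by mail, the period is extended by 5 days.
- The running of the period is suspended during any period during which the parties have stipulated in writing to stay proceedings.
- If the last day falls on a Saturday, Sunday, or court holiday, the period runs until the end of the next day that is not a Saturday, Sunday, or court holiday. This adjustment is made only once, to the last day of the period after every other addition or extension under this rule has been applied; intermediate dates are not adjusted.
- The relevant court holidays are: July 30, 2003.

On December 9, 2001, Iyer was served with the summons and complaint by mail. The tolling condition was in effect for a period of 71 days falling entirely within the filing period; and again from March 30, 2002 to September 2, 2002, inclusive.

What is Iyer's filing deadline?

1 year after December 9, 2001 is December 9, 2002.
Service was by mail, adding 5 days: December 9, 2002 + 5 days = December 14, 2002.
Tolling adds 71 days: December 14, 2002 + 71 days = February 23, 2003.
From March 30, 2002 through September 2, 2002 inclusive is 157 days; tolling adds 157 days: February 23, 2003 + 157 days = July 30, 2003.
July 30, 2003 is a listed holiday. The next qualifying day is July 31, 2003.

July 31, 2003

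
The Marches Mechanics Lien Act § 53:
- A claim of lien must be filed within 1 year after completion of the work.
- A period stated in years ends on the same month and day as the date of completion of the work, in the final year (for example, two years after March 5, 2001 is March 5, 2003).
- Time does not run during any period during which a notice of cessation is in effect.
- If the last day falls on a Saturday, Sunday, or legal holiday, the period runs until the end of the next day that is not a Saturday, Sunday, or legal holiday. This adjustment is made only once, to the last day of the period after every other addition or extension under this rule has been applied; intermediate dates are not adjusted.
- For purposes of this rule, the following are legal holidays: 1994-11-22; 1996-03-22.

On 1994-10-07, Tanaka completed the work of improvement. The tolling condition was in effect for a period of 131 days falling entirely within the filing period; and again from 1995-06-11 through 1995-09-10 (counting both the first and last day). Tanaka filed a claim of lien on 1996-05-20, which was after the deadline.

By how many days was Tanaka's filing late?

1 year after 1994-10-07 is October 7, 1995.
Tolling adds 131 days: October 7, 1995 + 131 days = February 15, 1996.
From June 11, 1995 through September 10, 1995 inclusive is 92 days; tolling adds 92 days: February 15, 1996 + 92 days = May 17, 1996.
May 17, 1996 is a Friday and not a legal holiday, so no extension applies.
The deadline is May 17, 1996; from May 17, 1996 to May 20, 1996 is 3 days.

3 days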